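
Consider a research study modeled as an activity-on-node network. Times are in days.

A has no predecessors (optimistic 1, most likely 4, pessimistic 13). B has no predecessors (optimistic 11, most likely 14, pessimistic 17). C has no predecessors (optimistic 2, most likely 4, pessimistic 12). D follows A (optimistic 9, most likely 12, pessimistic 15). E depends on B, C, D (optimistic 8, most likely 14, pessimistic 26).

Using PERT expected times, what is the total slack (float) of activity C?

te_A = (1 + 4·4 + 13)/6 = 30/6 = 5
te_B = (11 + 4·14 + 17)/6 = 84/6 = 14
te_C = (2 + 4·4 + 12)/6 = 30/6 = 5
te_D = (9 + 4·12 + 15)/6 = 72/6 = 12
te_E = (8 + 4·14 + 26)/6 = 90/6 = 15

Forward pass:
ES_A = 0; EF_A = 5
ES_B = 0; EF_B = 14
ES_C = 0; EF_C = 5
ES_D = 5; EF_D = 5+12 = 17
ES_E = max(EF_B=14, EF_C=5, EF_D=17) = 17; EF_E = 17+15 = 32
Expected project duration μ = 32 days. Critical path: A → D → E.

Backward pass:
LF_E = 32; LS_E = 32−15 = 17
LF_D = LS_E = 17; LS_D = 17−12 = 5
LF_C = LS_E = 17; LS_C = 17−5 = 12
LF_B = LS_E = 17; LS_B = 17−14 = 3
LF_A = LS_D = 5; LS_A = 5−5 = 0
Slack_C = LS_C − ES_C = 12 − 0 = 12

12 days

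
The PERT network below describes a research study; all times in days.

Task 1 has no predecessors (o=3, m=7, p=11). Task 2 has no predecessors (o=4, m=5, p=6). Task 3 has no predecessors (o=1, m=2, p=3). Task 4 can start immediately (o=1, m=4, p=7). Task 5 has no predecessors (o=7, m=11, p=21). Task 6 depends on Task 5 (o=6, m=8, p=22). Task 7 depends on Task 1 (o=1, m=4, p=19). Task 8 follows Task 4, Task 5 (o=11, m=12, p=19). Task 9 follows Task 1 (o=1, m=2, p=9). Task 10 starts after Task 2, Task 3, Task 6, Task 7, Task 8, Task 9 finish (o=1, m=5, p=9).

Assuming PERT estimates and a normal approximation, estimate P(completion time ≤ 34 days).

0.909

te_Task 1 = (3 + 4·7 + 11)/6 = 42/6 = 7; σ²_Task 1 = ((11−3)/6)² = 1.778
te_Task 2 = (4 + 4·5 + 6)/6 = 30/6 = 5; σ²_Task 2 = ((6−4)/6)² = 0.111
te_Task 3 = (1 + 4·2 + 3)/6 = 12/6 = 2; σ²_Task 3 = ((3−1)/6)² = 0.111
te_Task 4 = (1 + 4·4 + 7)/6 = 24/6 = 4; σ²_Task 4 = ((7−1)/6)² = 1.000
te_Task 5 = (7 + 4·11 + 21)/6 = 72/6 = 12; σ²_Task 5 = ((21−7)/6)² = 5.444
te_Task 6 = (6 + 4·8 + 22)/6 = 60/6 = 10; σ²_Task 6 = ((22−6)/6)² = 7.111
te_Task 7 = (1 + 4·4 + 19)/6 = 36/6 = 6; σ²_Task 7 = ((19−1)/6)² = 9.000
te_Task 8 = (11 + 4·12 + 19)/6 = 78/6 = 13; σ²_Task 8 = ((19−11)/6)² = 1.778
te_Task 9 = (1 + 4·2 + 9)/6 = 18/6 = 3; σ²_Task 9 = ((9−1)/6)² = 1.778
te_Task 10 = (1 + 4·5 + 9)/6 = 30/6 = 5; σ²_Task 10 = ((9−1)/6)² = 1.778

Forward pass:
ES_Task 1 = 0; EF_Task 1 = 7
ES_Task 2 = 0; EF_Task 2 = 5
ES_Task 3 = 0; EF_Task 3 = 2
ES_Task 4 = 0; EF_Task 4 = 4
ES_Task 5 = 0; EF_Task 5 = 12
ES_Task 6 = 12; EF_Task 6 = 12+10 = 22
ES_Task 7 = 7; EF_Task 7 = 7+6 = 13
ES_Task 8 = max(EF_Task 4=4, EF_Task 5=12) = 12; EF_Task 8 = 12+13 = 25
ES_Task 9 = 7; EF_Task 9 = 7+3 = 10
ES_Task 10 = max(EF_Task 2=5, EF_Task 3=2, EF_Task 6=22, EF_Task 7=13, EF_Task 8=25, EF_Task 9=10) = 25; EF_Task 10 = 25+5 = 30
Expected project duration μ = 30 days. Critical path: Task 5 → Task 8 → Task 10.

Variance along critical path = 5.444 + 1.778 + 1.778 = 9.000; σ = √9.000 = 3.000 days.
Z = (34 − 30) / 3.000 = 1.333
P(T ≤ 34) = Φ(1.333) ≈ 0.909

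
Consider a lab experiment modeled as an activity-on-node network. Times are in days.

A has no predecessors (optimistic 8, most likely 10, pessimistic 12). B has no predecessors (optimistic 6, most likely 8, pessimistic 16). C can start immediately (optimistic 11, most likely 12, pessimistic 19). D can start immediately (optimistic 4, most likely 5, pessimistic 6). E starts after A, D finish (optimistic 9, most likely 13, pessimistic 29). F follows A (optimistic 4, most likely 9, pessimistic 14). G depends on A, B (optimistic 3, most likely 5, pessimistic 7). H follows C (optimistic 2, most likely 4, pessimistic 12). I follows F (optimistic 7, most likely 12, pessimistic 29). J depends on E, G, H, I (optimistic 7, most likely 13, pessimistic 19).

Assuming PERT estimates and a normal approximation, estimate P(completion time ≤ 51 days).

0.864

te_A = (8 + 4·10 + 12)/6 = 60/6 = 10; σ²_A = ((12−8)/6)² = 0.444
te_B = (6 + 4·8 + 16)/6 = 54/6 = 9; σ²_B = ((16−6)/6)² = 2.778
te_C = (11 + 4·12 + 19)/6 = 78/6 = 13; σ²_C = ((19−11)/6)² = 1.778
te_D = (4 + 4·5 + 6)/6 = 30/6 = 5; σ²_D = ((6−4)/6)² = 0.111
te_E = (9 + 4·13 + 29)/6 = 90/6 = 15; σ²_E = ((29−9)/6)² = 11.111
te_F = (4 + 4·9 + 14)/6 = 54/6 = 9; σ²_F = ((14−4)/6)² = 2.778
te_G = (3 + 4·5 + 7)/6 = 30/6 = 5; σ²_G = ((7−3)/6)² = 0.444
te_H = (2 + 4·4 + 12)/6 = 30/6 = 5; σ²_H = ((12−2)/6)² = 2.778
te_I = (7 + 4·12 + 29)/6 = 84/6 = 14; σ²_I = ((29−7)/6)² = 13.444
te_J = (7 + 4·13 + 19)/6 = 78/6 = 13; σ²_J = ((19−7)/6)² = 4.000

Forward pass:
ES_A = 0; EF_A = 10
ES_B = 0; EF_B = 9
ES_C = 0; EF_C = 13
ES_D = 0; EF_D = 5
ES_E = max(EF_A=10, EF_D=5) = 10; EF_E = 10+15 = 25
ES_F = 10; EF_F = 10+9 = 19
ES_G = max(EF_A=10, EF_B=9) = 10; EF_G = 10+5 = 15
ES_H = 13; EF_H = 13+5 = 18
ES_I = 19; EF_I = 19+14 = 33
ES_J = max(EF_E=25, EF_G=15, EF_H=18, EF_I=33) = 33; EF_J = 33+13 = 46
Expected project duration μ = 46 days. Critical path: A → F → I → J.

Variance along critical path = 0.444 + 2.778 + 13.444 + 4.000 = 20.667; σ = √20.667 = 4.546 days.
Z = (51 − 46) / 4.546 = 1.100
P(T ≤ 51) = Φ(1.100) ≈ 0.864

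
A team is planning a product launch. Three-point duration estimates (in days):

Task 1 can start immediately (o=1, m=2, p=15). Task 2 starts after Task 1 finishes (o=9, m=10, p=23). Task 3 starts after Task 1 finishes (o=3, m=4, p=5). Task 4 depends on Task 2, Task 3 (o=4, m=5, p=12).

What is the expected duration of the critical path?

te_Task 1 = (1 + 4·2 + 15)/6 = 24/6 = 4
te_Task 2 = (9 + 4·10 + 23)/6 = 72/6 = 12
te_Task 3 = (3 + 4·4 + 5)/6 = 24/6 = 4
te_Task 4 = (4 + 4·5 + 12)/6 = 36/6 = 6

Forward pass:
ES_Task 1 = 0; EF_Task 1 = 4
ES_Task 2 = 4; EF_Task 2 = 4+12 = 16
ES_Task 3 = 4; EF_Task 3 = 4+4 = 8
ES_Task 4 = max(EF_Task 2=16, EF_Task 3=8) = 16; EF_Task 4 = 16+6 = 22
Expected project duration μ = 22 days. Critical path: Task 1 → Task 2 → Task 4.

22 days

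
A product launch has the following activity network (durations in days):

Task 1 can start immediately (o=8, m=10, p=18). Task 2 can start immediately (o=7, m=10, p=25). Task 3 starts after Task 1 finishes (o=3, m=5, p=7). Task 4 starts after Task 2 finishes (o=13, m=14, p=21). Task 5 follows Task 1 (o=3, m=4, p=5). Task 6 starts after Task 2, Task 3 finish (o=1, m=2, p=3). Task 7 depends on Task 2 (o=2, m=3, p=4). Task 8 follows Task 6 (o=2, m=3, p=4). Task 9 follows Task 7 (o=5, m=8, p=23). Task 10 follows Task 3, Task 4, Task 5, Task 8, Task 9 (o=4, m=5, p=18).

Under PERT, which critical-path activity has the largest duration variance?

Task 2

te_Task 1 = (8 + 4·10 + 18)/6 = 66/6 = 11; σ²_Task 1 = ((18−8)/6)² = 2.778
te_Task 2 = (7 + 4·10 + 25)/6 = 72/6 = 12; σ²_Task 2 = ((25−7)/6)² = 9.000
te_Task 3 = (3 + 4·5 + 7)/6 = 30/6 = 5; σ²_Task 3 = ((7−3)/6)² = 0.444
te_Task 4 = (13 + 4·14 + 21)/6 = 90/6 = 15; σ²_Task 4 = ((21−13)/6)² = 1.778
te_Task 5 = (3 + 4·4 + 5)/6 = 24/6 = 4; σ²_Task 5 = ((5−3)/6)² = 0.111
te_Task 6 = (1 + 4·2 + 3)/6 = 12/6 = 2; σ²_Task 6 = ((3−1)/6)² = 0.111
te_Task 7 = (2 + 4·3 + 4)/6 = 18/6 = 3; σ²_Task 7 = ((4−2)/6)² = 0.111
te_Task 8 = (2 + 4·3 + 4)/6 = 18/6 = 3; σ²_Task 8 = ((4−2)/6)² = 0.111
te_Task 9 = (5 + 4·8 + 23)/6 = 60/6 = 10; σ²_Task 9 = ((23−5)/6)² = 9.000
te_Task 10 = (4 + 4·5 + 18)/6 = 42/6 = 7; σ²_Task 10 = ((18−4)/6)² = 5.444

Forward pass:
ES_Task 1 = 0; EF_Task 1 = 11
ES_Task 2 = 0; EF_Task 2 = 12
ES_Task 3 = 11; EF_Task 3 = 11+5 = 16
ES_Task 4 = 12; EF_Task 4 = 12+15 = 27
ES_Task 5 = 11; EF_Task 5 = 11+4 = 15
ES_Task 6 = max(EF_Task 2=12, EF_Task 3=16) = 16; EF_Task 6 = 16+2 = 18
ES_Task 7 = 12; EF_Task 7 = 12+3 = 15
ES_Task 8 = 18; EF_Task 8 = 18+3 = 21
ES_Task 9 = 15; EF_Task 9 = 15+10 = 25
ES_Task 10 = max(EF_Task 3=16, EF_Task 4=27, EF_Task 5=15, EF_Task 8=21, EF_Task 9=25) = 27; EF_Task 10 = 27+7 = 34
Expected project duration μ = 34 days. Critical path: Task 2 → Task 4 → Task 10.

Variances on critical path: σ²_Task 2=9.000, σ²_Task 4=1.778, σ²_Task 10=5.444.
Largest is σ²_Task 2 = 9.000.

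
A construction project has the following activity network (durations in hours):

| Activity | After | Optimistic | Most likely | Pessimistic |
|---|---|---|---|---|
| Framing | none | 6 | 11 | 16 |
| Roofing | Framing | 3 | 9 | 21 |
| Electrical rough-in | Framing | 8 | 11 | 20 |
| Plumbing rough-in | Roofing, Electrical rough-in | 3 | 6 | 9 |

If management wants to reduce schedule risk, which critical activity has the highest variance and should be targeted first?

Electrical rough-in

te_Framing = (6 + 4·11 + 16)/6 = 66/6 = 11; σ²_Framing = ((16−6)/6)² = 2.778
te_Roofing = (3 + 4·9 + 21)/6 = 60/6 = 10; σ²_Roofing = ((21−3)/6)² = 9.000
te_Electrical rough-in = (8 + 4·11 + 20)/6 = 72/6 = 12; σ²_Electrical rough-in = ((20−8)/6)² = 4.000
te_Plumbing rough-in = (3 + 4·6 + 9)/6 = 36/6 = 6; σ²_Plumbing rough-in = ((9−3)/6)² = 1.000

Forward pass:
ES_Framing = 0; EF_Framing = 11
ES_Roofing = 11; EF_Roofing = 11+10 = 21
ES_Electrical rough-in = 11; EF_Electrical rough-in = 11+12 = 23
ES_Plumbing rough-in = max(EF_Roofing=21, EF_Electrical rough-in=23) = 23; EF_Plumbing rough-in = 23+6 = 29
Expected project duration μ = 29 hours. Critical path: Framing → Electrical rough-in → Plumbing rough-in.

Variances on critical path: σ²_Framing=2.778, σ²_Electrical rough-in=4.000, σ²_Plumbing rough-in=1.000.
Largest is σ²_Electrical rough-in = 4.000.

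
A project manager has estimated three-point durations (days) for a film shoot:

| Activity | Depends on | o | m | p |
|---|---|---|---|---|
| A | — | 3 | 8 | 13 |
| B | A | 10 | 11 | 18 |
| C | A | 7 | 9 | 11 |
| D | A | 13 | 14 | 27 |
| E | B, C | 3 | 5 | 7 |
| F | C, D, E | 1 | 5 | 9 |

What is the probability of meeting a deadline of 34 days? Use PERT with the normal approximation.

0.938

te_A = (3 + 4·8 + 13)/6 = 48/6 = 8; σ²_A = ((13−3)/6)² = 2.778
te_B = (10 + 4·11 + 18)/6 = 72/6 = 12; σ²_B = ((18−10)/6)² = 1.778
te_C = (7 + 4·9 + 11)/6 = 54/6 = 9; σ²_C = ((11−7)/6)² = 0.444
te_D = (13 + 4·14 + 27)/6 = 96/6 = 16; σ²_D = ((27−13)/6)² = 5.444
te_E = (3 + 4·5 + 7)/6 = 30/6 = 5; σ²_E = ((7−3)/6)² = 0.444
te_F = (1 + 4·5 + 9)/6 = 30/6 = 5; σ²_F = ((9−1)/6)² = 1.778

Forward pass:
ES_A = 0; EF_A = 8
ES_B = 8; EF_B = 8+12 = 20
ES_C = 8; EF_C = 8+9 = 17
ES_D = 8; EF_D = 8+16 = 24
ES_E = max(EF_B=20, EF_C=17) = 20; EF_E = 20+5 = 25
ES_F = max(EF_C=17, EF_D=24, EF_E=25) = 25; EF_F = 25+5 = 30
Expected project duration μ = 30 days. Critical path: A → B → E → F.

Variance along critical path = 2.778 + 1.778 + 0.444 + 1.778 = 6.778; σ = √6.778 = 2.603 days.
Z = (34 − 30) / 2.603 = 1.536
P(T ≤ 34) = Φ(1.536) ≈ 0.938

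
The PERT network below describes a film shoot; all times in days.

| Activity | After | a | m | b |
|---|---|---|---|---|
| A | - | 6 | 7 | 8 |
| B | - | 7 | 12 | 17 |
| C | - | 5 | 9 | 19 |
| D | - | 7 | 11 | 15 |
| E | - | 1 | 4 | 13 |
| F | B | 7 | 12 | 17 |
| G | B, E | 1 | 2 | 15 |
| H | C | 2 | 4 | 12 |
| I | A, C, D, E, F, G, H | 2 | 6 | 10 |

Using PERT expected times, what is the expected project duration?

30 days

te_A = (6 + 4·7 + 8)/6 = 42/6 = 7
te_B = (7 + 4·12 + 17)/6 = 72/6 = 12
te_C = (5 + 4·9 + 19)/6 = 60/6 = 10
te_D = (7 + 4·11 + 15)/6 = 66/6 = 11
te_E = (1 + 4·4 + 13)/6 = 30/6 = 5
te_F = (7 + 4·12 + 17)/6 = 72/6 = 12
te_G = (1 + 4·2 + 15)/6 = 24/6 = 4
te_H = (2 + 4·4 + 12)/6 = 30/6 = 5
te_I = (2 + 4·6 + 10)/6 = 36/6 = 6

Forward pass:
ES_A = 0; EF_A = 7
ES_B = 0; EF_B = 12
ES_C = 0; EF_C = 10
ES_D = 0; EF_D = 11
ES_E = 0; EF_E = 5
ES_F = 12; EF_F = 12+12 = 24
ES_G = max(EF_B=12, EF_E=5) = 12; EF_G = 12+4 = 16
ES_H = 10; EF_H = 10+5 = 15
ES_I = max(EF_A=7, EF_C=10, EF_D=11, EF_E=5, EF_F=24, EF_G=16, EF_H=15) = 24; EF_I = 24+6 = 30
Expected project duration μ = 30 days. Critical path: B → F → I.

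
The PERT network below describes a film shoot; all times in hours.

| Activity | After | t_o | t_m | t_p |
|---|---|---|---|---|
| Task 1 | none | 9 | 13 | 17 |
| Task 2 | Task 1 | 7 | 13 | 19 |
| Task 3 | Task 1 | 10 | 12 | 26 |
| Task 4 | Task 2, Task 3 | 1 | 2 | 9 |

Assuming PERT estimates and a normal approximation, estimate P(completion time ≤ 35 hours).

te_Task 1 = (9 + 4·13 + 17)/6 = 78/6 = 13; σ²_Task 1 = ((17−9)/6)² = 1.778
te_Task 2 = (7 + 4·13 + 19)/6 = 78/6 = 13; σ²_Task 2 = ((19−7)/6)² = 4.000
te_Task 3 = (10 + 4·12 + 26)/6 = 84/6 = 14; σ²_Task 3 = ((26−10)/6)² = 7.111
te_Task 4 = (1 + 4·2 + 9)/6 = 18/6 = 3; σ²_Task 4 = ((9−1)/6)² = 1.778

Forward pass:
ES_Task 1 = 0; EF_Task 1 = 13
ES_Task 2 = 13; EF_Task 2 = 13+13 = 26
ES_Task 3 = 13; EF_Task 3 = 13+14 = 27
ES_Task 4 = max(EF_Task 2=26, EF_Task 3=27) = 27; EF_Task 4 = 27+3 = 30
Expected project duration μ = 30 hours. Critical path: Task 1 → Task 3 → Task 4.

Variance along critical path = 1.778 + 7.111 + 1.778 = 10.667; σ = √10.667 = 3.266 hours.
Z = (35 − 30) / 3.266 = 1.531
P(T ≤ 35) = Φ(1.531) ≈ 0.937

0.937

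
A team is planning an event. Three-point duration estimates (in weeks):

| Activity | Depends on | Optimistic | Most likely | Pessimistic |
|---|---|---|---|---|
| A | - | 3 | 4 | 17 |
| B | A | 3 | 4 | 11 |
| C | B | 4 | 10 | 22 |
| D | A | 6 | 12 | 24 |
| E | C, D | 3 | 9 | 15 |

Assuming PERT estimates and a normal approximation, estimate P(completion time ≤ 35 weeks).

te_A = (3 + 4·4 + 17)/6 = 36/6 = 6; σ²_A = ((17−3)/6)² = 5.444
te_B = (3 + 4·4 + 11)/6 = 30/6 = 5; σ²_B = ((11−3)/6)² = 1.778
te_C = (4 + 4·10 + 22)/6 = 66/6 = 11; σ²_C = ((22−4)/6)² = 9.000
te_D = (6 + 4·12 + 24)/6 = 78/6 = 13; σ²_D = ((24−6)/6)² = 9.000
te_E = (3 + 4·9 + 15)/6 = 54/6 = 9; σ²_E = ((15−3)/6)² = 4.000

Forward pass:
ES_A = 0; EF_A = 6
ES_B = 6; EF_B = 6+5 = 11
ES_C = 11; EF_C = 11+11 = 22
ES_D = 6; EF_D = 6+13 = 19
ES_E = max(EF_C=22, EF_D=19) = 22; EF_E = 22+9 = 31
Expected project duration μ = 31 weeks. Critical path: A → B → C → E.

Variance along critical path = 5.444 + 1.778 + 9.000 + 4.000 = 20.222; σ = √20.222 = 4.497 weeks.
Z = (35 − 31) / 4.497 = 0.889
P(T ≤ 35) = Φ(0.889) ≈ 0.813

0.813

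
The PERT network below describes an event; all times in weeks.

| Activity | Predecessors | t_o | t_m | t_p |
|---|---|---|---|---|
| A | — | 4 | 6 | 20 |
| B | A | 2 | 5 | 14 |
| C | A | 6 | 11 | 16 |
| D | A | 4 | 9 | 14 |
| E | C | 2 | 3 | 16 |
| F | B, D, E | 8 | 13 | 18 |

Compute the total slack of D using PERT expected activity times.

7 weeks

te_A = (4 + 4·6 + 20)/6 = 48/6 = 8
te_B = (2 + 4·5 + 14)/6 = 36/6 = 6
te_C = (6 + 4·11 + 16)/6 = 66/6 = 11
te_D = (4 + 4·9 + 14)/6 = 54/6 = 9
te_E = (2 + 4·3 + 16)/6 = 30/6 = 5
te_F = (8 + 4·13 + 18)/6 = 78/6 = 13

Forward pass:
ES_A = 0; EF_A = 8
ES_B = 8; EF_B = 8+6 = 14
ES_C = 8; EF_C = 8+11 = 19
ES_D = 8; EF_D = 8+9 = 17
ES_E = 19; EF_E = 19+5 = 24
ES_F = max(EF_B=14, EF_D=17, EF_E=24) = 24; EF_F = 24+13 = 37
Expected project duration μ = 37 weeks. Critical path: A → C → E → F.

Backward pass:
LF_F = 37; LS_F = 37−13 = 24
LF_E = LS_F = 24; LS_E = 24−5 = 19
LF_D = LS_F = 24; LS_D = 24−9 = 15
LF_C = LS_E = 19; LS_C = 19−11 = 8
LF_B = LS_F = 24; LS_B = 24−6 = 18
LF_A = min(LS_B=18, LS_C=8, LS_D=15) = 8; LS_A = 8−8 = 0
Slack_D = LS_D − ES_D = 15 − 8 = 7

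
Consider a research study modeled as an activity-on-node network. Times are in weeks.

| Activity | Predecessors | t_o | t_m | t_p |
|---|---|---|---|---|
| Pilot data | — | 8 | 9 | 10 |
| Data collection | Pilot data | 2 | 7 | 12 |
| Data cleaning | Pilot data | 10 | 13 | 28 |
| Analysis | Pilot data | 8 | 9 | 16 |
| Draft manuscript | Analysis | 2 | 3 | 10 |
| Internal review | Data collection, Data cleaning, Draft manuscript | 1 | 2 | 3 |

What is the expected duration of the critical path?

26 weeks

te_Pilot data = (8 + 4·9 + 10)/6 = 54/6 = 9
te_Data collection = (2 + 4·7 + 12)/6 = 42/6 = 7
te_Data cleaning = (10 + 4·13 + 28)/6 = 90/6 = 15
te_Analysis = (8 + 4·9 + 16)/6 = 60/6 = 10
te_Draft manuscript = (2 + 4·3 + 10)/6 = 24/6 = 4
te_Internal review = (1 + 4·2 + 3)/6 = 12/6 = 2

Forward pass:
ES_Pilot data = 0; EF_Pilot data = 9
ES_Data collection = 9; EF_Data collection = 9+7 = 16
ES_Data cleaning = 9; EF_Data cleaning = 9+15 = 24
ES_Analysis = 9; EF_Analysis = 9+10 = 19
ES_Draft manuscript = 19; EF_Draft manuscript = 19+4 = 23
ES_Internal review = max(EF_Data collection=16, EF_Data cleaning=24, EF_Draft manuscript=23) = 24; EF_Internal review = 24+2 = 26
Expected project duration μ = 26 weeks. Critical path: Pilot data → Data cleaning → Internal review.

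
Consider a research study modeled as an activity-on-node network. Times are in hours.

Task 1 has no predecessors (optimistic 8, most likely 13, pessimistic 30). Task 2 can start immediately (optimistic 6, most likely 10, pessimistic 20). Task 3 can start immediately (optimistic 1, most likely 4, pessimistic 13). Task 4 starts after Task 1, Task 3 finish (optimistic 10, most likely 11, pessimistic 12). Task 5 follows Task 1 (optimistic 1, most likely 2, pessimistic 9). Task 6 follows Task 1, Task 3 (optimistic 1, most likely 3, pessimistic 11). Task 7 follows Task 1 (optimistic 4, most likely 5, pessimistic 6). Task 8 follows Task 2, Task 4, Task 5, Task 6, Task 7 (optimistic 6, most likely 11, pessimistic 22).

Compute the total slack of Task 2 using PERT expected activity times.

te_Task 1 = (8 + 4·13 + 30)/6 = 90/6 = 15
te_Task 2 = (6 + 4·10 + 20)/6 = 66/6 = 11
te_Task 3 = (1 + 4·4 + 13)/6 = 30/6 = 5
te_Task 4 = (10 + 4·11 + 12)/6 = 66/6 = 11
te_Task 5 = (1 + 4·2 + 9)/6 = 18/6 = 3
te_Task 6 = (1 + 4·3 + 11)/6 = 24/6 = 4
te_Task 7 = (4 + 4·5 + 6)/6 = 30/6 = 5
te_Task 8 = (6 + 4·11 + 22)/6 = 72/6 = 12

Forward pass:
ES_Task 1 = 0; EF_Task 1 = 15
ES_Task 2 = 0; EF_Task 2 = 11
ES_Task 3 = 0; EF_Task 3 = 5
ES_Task 4 = max(EF_Task 1=15, EF_Task 3=5) = 15; EF_Task 4 = 15+11 = 26
ES_Task 5 = 15; EF_Task 5 = 15+3 = 18
ES_Task 6 = max(EF_Task 1=15, EF_Task 3=5) = 15; EF_Task 6 = 15+4 = 19
ES_Task 7 = 15; EF_Task 7 = 15+5 = 20
ES_Task 8 = max(EF_Task 2=11, EF_Task 4=26, EF_Task 5=18, EF_Task 6=19, EF_Task 7=20) = 26; EF_Task 8 = 26+12 = 38
Expected project duration μ = 38 hours. Critical path: Task 1 → Task 4 → Task 8.

Backward pass:
LF_Task 8 = 38; LS_Task 8 = 38−12 = 26
LF_Task 7 = LS_Task 8 = 26; LS_Task 7 = 26−5 = 21
LF_Task 6 = LS_Task 8 = 26; LS_Task 6 = 26−4 = 22
LF_Task 5 = LS_Task 8 = 26; LS_Task 5 = 26−3 = 23
LF_Task 4 = LS_Task 8 = 26; LS_Task 4 = 26−11 = 15
LF_Task 3 = min(LS_Task 4=15, LS_Task 6=22) = 15; LS_Task 3 = 15−5 = 10
LF_Task 2 = LS_Task 8 = 26; LS_Task 2 = 26−11 = 15
LF_Task 1 = min(LS_Task 4=15, LS_Task 5=23, LS_Task 6=22, LS_Task 7=21) = 15; LS_Task 1 = 15−15 = 0
Slack_Task 2 = LS_Task 2 − ES_Task 2 = 15 − 0 = 15

15 hours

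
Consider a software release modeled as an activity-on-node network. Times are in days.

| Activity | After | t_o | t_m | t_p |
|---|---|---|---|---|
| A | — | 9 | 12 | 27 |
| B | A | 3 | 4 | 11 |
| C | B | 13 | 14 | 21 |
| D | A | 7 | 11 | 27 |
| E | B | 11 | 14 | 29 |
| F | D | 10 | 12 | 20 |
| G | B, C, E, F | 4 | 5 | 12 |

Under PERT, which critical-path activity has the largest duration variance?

te_A = (9 + 4·12 + 27)/6 = 84/6 = 14; σ²_A = ((27−9)/6)² = 9.000
te_B = (3 + 4·4 + 11)/6 = 30/6 = 5; σ²_B = ((11−3)/6)² = 1.778
te_C = (13 + 4·14 + 21)/6 = 90/6 = 15; σ²_C = ((21−13)/6)² = 1.778
te_D = (7 + 4·11 + 27)/6 = 78/6 = 13; σ²_D = ((27−7)/6)² = 11.111
te_E = (11 + 4·14 + 29)/6 = 96/6 = 16; σ²_E = ((29−11)/6)² = 9.000
te_F = (10 + 4·12 + 20)/6 = 78/6 = 13; σ²_F = ((20−10)/6)² = 2.778
te_G = (4 + 4·5 + 12)/6 = 36/6 = 6; σ²_G = ((12−4)/6)² = 1.778

Forward pass:
ES_A = 0; EF_A = 14
ES_B = 14; EF_B = 14+5 = 19
ES_C = 19; EF_C = 19+15 = 34
ES_D = 14; EF_D = 14+13 = 27
ES_E = 19; EF_E = 19+16 = 35
ES_F = 27; EF_F = 27+13 = 40
ES_G = max(EF_B=19, EF_C=34, EF_E=35, EF_F=40) = 40; EF_G = 40+6 = 46
Expected project duration μ = 46 days. Critical path: A → D → F → G.

Variances on critical path: σ²_A=9.000, σ²_D=11.111, σ²_F=2.778, σ²_G=1.778.
Largest is σ²_D = 11.111.

D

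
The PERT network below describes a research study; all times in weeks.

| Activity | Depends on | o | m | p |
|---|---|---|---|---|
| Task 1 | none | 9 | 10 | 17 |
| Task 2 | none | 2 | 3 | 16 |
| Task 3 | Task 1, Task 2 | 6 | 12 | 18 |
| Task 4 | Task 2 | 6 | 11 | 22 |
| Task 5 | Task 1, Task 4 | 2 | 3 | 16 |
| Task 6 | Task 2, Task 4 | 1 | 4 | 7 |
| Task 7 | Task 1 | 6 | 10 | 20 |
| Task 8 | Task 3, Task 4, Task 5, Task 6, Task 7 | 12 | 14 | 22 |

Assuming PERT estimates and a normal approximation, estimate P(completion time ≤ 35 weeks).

te_Task 1 = (9 + 4·10 + 17)/6 = 66/6 = 11; σ²_Task 1 = ((17−9)/6)² = 1.778
te_Task 2 = (2 + 4·3 + 16)/6 = 30/6 = 5; σ²_Task 2 = ((16−2)/6)² = 5.444
te_Task 3 = (6 + 4·12 + 18)/6 = 72/6 = 12; σ²_Task 3 = ((18−6)/6)² = 4.000
te_Task 4 = (6 + 4·11 + 22)/6 = 72/6 = 12; σ²_Task 4 = ((22−6)/6)² = 7.111
te_Task 5 = (2 + 4·3 + 16)/6 = 30/6 = 5; σ²_Task 5 = ((16−2)/6)² = 5.444
te_Task 6 = (1 + 4·4 + 7)/6 = 24/6 = 4; σ²_Task 6 = ((7−1)/6)² = 1.000
te_Task 7 = (6 + 4·10 + 20)/6 = 66/6 = 11; σ²_Task 7 = ((20−6)/6)² = 5.444
te_Task 8 = (12 + 4·14 + 22)/6 = 90/6 = 15; σ²_Task 8 = ((22−12)/6)² = 2.778

Forward pass:
ES_Task 1 = 0; EF_Task 1 = 11
ES_Task 2 = 0; EF_Task 2 = 5
ES_Task 3 = max(EF_Task 1=11, EF_Task 2=5) = 11; EF_Task 3 = 11+12 = 23
ES_Task 4 = 5; EF_Task 4 = 5+12 = 17
ES_Task 5 = max(EF_Task 1=11, EF_Task 4=17) = 17; EF_Task 5 = 17+5 = 22
ES_Task 6 = max(EF_Task 2=5, EF_Task 4=17) = 17; EF_Task 6 = 17+4 = 21
ES_Task 7 = 11; EF_Task 7 = 11+11 = 22
ES_Task 8 = max(EF_Task 3=23, EF_Task 4=17, EF_Task 5=22, EF_Task 6=21, EF_Task 7=22) = 23; EF_Task 8 = 23+15 = 38
Expected project duration μ = 38 weeks. Critical path: Task 1 → Task 3 → Task 8.

Variance along critical path = 1.778 + 4.000 + 2.778 = 8.556; σ = √8.556 = 2.925 weeks.
Z = (35 − 38) / 2.925 = -1.026
P(T ≤ 35) = Φ(-1.026) ≈ 0.153

0.153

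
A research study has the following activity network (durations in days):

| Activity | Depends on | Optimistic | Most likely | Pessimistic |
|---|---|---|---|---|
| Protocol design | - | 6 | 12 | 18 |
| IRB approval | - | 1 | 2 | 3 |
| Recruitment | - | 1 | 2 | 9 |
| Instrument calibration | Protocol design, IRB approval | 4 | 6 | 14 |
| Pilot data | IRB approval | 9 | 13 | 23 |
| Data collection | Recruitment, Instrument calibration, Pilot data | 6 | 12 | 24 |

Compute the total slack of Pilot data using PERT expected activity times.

te_Protocol design = (6 + 4·12 + 18)/6 = 72/6 = 12
te_IRB approval = (1 + 4·2 + 3)/6 = 12/6 = 2
te_Recruitment = (1 + 4·2 + 9)/6 = 18/6 = 3
te_Instrument calibration = (4 + 4·6 + 14)/6 = 42/6 = 7
te_Pilot data = (9 + 4·13 + 23)/6 = 84/6 = 14
te_Data collection = (6 + 4·12 + 24)/6 = 78/6 = 13

Forward pass:
ES_Protocol design = 0; EF_Protocol design = 12
ES_IRB approval = 0; EF_IRB approval = 2
ES_Recruitment = 0; EF_Recruitment = 3
ES_Instrument calibration = max(EF_Protocol design=12, EF_IRB approval=2) = 12; EF_Instrument calibration = 12+7 = 19
ES_Pilot data = 2; EF_Pilot data = 2+14 = 16
ES_Data collection = max(EF_Recruitment=3, EF_Instrument calibration=19, EF_Pilot data=16) = 19; EF_Data collection = 19+13 = 32
Expected project duration μ = 32 days. Critical path: Protocol design → Instrument calibration → Data collection.

Backward pass:
LF_Data collection = 32; LS_Data collection = 32−13 = 19
LF_Pilot data = LS_Data collection = 19; LS_Pilot data = 19−14 = 5
LF_Instrument calibration = LS_Data collection = 19; LS_Instrument calibration = 19−7 = 12
LF_Recruitment = LS_Data collection = 19; LS_Recruitment = 19−3 = 16
LF_IRB approval = min(LS_Instrument calibration=12, LS_Pilot data=5) = 5; LS_IRB approval = 5−2 = 3
LF_Protocol design = LS_Instrument calibration = 12; LS_Protocol design = 12−12 = 0
Slack_Pilot data = LS_Pilot data − ES_Pilot data = 5 − 2 = 3

3 days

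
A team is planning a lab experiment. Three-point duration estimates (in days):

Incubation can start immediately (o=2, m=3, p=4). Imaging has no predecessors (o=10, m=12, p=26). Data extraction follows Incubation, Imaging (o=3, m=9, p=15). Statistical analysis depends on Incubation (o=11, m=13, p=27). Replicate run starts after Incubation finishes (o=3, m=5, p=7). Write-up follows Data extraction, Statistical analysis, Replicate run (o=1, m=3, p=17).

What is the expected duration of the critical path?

te_Incubation = (2 + 4·3 + 4)/6 = 18/6 = 3
te_Imaging = (10 + 4·12 + 26)/6 = 84/6 = 14
te_Data extraction = (3 + 4·9 + 15)/6 = 54/6 = 9
te_Statistical analysis = (11 + 4·13 + 27)/6 = 90/6 = 15
te_Replicate run = (3 + 4·5 + 7)/6 = 30/6 = 5
te_Write-up = (1 + 4·3 + 17)/6 = 30/6 = 5

Forward pass:
ES_Incubation = 0; EF_Incubation = 3
ES_Imaging = 0; EF_Imaging = 14
ES_Data extraction = max(EF_Incubation=3, EF_Imaging=14) = 14; EF_Data extraction = 14+9 = 23
ES_Statistical analysis = 3; EF_Statistical analysis = 3+15 = 18
ES_Replicate run = 3; EF_Replicate run = 3+5 = 8
ES_Write-up = max(EF_Data extraction=23, EF_Statistical analysis=18, EF_Replicate run=8) = 23; EF_Write-up = 23+5 = 28
Expected project duration μ = 28 days. Critical path: Imaging → Data extraction → Write-up.

28 days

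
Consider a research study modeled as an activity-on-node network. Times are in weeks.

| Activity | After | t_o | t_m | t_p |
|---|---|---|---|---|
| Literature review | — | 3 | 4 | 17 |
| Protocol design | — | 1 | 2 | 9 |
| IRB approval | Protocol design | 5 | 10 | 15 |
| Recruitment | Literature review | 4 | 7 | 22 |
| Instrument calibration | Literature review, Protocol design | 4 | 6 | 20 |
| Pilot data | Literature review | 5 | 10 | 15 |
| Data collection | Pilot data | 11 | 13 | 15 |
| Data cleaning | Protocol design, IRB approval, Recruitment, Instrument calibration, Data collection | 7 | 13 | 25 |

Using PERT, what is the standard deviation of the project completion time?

te_Literature review = (3 + 4·4 + 17)/6 = 36/6 = 6; σ²_Literature review = ((17−3)/6)² = 5.444
te_Protocol design = (1 + 4·2 + 9)/6 = 18/6 = 3; σ²_Protocol design = ((9−1)/6)² = 1.778
te_IRB approval = (5 + 4·10 + 15)/6 = 60/6 = 10; σ²_IRB approval = ((15−5)/6)² = 2.778
te_Recruitment = (4 + 4·7 + 22)/6 = 54/6 = 9; σ²_Recruitment = ((22−4)/6)² = 9.000
te_Instrument calibration = (4 + 4·6 + 20)/6 = 48/6 = 8; σ²_Instrument calibration = ((20−4)/6)² = 7.111
te_Pilot data = (5 + 4·10 + 15)/6 = 60/6 = 10; σ²_Pilot data = ((15−5)/6)² = 2.778
te_Data collection = (11 + 4·13 + 15)/6 = 78/6 = 13; σ²_Data collection = ((15−11)/6)² = 0.444
te_Data cleaning = (7 + 4·13 + 25)/6 = 84/6 = 14; σ²_Data cleaning = ((25−7)/6)² = 9.000

Forward pass:
ES_Literature review = 0; EF_Literature review = 6
ES_Protocol design = 0; EF_Protocol design = 3
ES_IRB approval = 3; EF_IRB approval = 3+10 = 13
ES_Recruitment = 6; EF_Recruitment = 6+9 = 15
ES_Instrument calibration = max(EF_Literature review=6, EF_Protocol design=3) = 6; EF_Instrument calibration = 6+8 = 14
ES_Pilot data = 6; EF_Pilot data = 6+10 = 16
ES_Data collection = 16; EF_Data collection = 16+13 = 29
ES_Data cleaning = max(EF_Protocol design=3, EF_IRB approval=13, EF_Recruitment=15, EF_Instrument calibration=14, EF_Data collection=29) = 29; EF_Data cleaning = 29+14 = 43
Expected project duration μ = 43 weeks. Critical path: Literature review → Pilot data → Data collection → Data cleaning.

Variance along critical path = 5.444 + 2.778 + 0.444 + 9.000 = 17.667
σ = √17.667 = 4.203 weeks

4.20 weeks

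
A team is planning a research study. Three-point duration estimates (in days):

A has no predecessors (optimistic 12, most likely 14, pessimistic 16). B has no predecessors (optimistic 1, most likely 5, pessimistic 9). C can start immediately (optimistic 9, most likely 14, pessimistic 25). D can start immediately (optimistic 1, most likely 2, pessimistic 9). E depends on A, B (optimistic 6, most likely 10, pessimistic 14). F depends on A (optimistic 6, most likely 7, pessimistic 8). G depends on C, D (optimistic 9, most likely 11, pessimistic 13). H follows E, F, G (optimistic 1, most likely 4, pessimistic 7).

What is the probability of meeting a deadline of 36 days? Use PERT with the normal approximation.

0.980

te_A = (12 + 4·14 + 16)/6 = 84/6 = 14; σ²_A = ((16−12)/6)² = 0.444
te_B = (1 + 4·5 + 9)/6 = 30/6 = 5; σ²_B = ((9−1)/6)² = 1.778
te_C = (9 + 4·14 + 25)/6 = 90/6 = 15; σ²_C = ((25−9)/6)² = 7.111
te_D = (1 + 4·2 + 9)/6 = 18/6 = 3; σ²_D = ((9−1)/6)² = 1.778
te_E = (6 + 4·10 + 14)/6 = 60/6 = 10; σ²_E = ((14−6)/6)² = 1.778
te_F = (6 + 4·7 + 8)/6 = 42/6 = 7; σ²_F = ((8−6)/6)² = 0.111
te_G = (9 + 4·11 + 13)/6 = 66/6 = 11; σ²_G = ((13−9)/6)² = 0.444
te_H = (1 + 4·4 + 7)/6 = 24/6 = 4; σ²_H = ((7−1)/6)² = 1.000

Forward pass:
ES_A = 0; EF_A = 14
ES_B = 0; EF_B = 5
ES_C = 0; EF_C = 15
ES_D = 0; EF_D = 3
ES_E = max(EF_A=14, EF_B=5) = 14; EF_E = 14+10 = 24
ES_F = 14; EF_F = 14+7 = 21
ES_G = max(EF_C=15, EF_D=3) = 15; EF_G = 15+11 = 26
ES_H = max(EF_E=24, EF_F=21, EF_G=26) = 26; EF_H = 26+4 = 30
Expected project duration μ = 30 days. Critical path: C → G → H.

Variance along critical path = 7.111 + 0.444 + 1.000 = 8.556; σ = √8.556 = 2.925 days.
Z = (36 − 30) / 2.925 = 2.051
P(T ≤ 36) = Φ(2.051) ≈ 0.980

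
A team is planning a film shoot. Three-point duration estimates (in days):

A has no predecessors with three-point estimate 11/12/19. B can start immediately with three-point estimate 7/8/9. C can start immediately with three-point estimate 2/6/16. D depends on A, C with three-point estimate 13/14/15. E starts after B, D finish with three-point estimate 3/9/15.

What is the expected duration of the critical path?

36 days

te_A = (11 + 4·12 + 19)/6 = 78/6 = 13
te_B = (7 + 4·8 + 9)/6 = 48/6 = 8
te_C = (2 + 4·6 + 16)/6 = 42/6 = 7
te_D = (13 + 4·14 + 15)/6 = 84/6 = 14
te_E = (3 + 4·9 + 15)/6 = 54/6 = 9

Forward pass:
ES_A = 0; EF_A = 13
ES_B = 0; EF_B = 8
ES_C = 0; EF_C = 7
ES_D = max(EF_A=13, EF_C=7) = 13; EF_D = 13+14 = 27
ES_E = max(EF_B=8, EF_D=27) = 27; EF_E = 27+9 = 36
Expected project duration μ = 36 days. Critical path: A → D → E.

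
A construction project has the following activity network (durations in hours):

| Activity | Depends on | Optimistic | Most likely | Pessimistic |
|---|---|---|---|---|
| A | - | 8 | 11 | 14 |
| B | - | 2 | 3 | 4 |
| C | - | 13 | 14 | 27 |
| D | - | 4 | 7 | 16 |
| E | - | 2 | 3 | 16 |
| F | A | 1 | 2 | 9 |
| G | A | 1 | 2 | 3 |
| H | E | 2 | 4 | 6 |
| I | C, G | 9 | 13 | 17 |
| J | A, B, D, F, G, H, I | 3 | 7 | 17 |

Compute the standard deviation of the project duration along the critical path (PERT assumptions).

te_A = (8 + 4·11 + 14)/6 = 66/6 = 11; σ²_A = ((14−8)/6)² = 1.000
te_B = (2 + 4·3 + 4)/6 = 18/6 = 3; σ²_B = ((4−2)/6)² = 0.111
te_C = (13 + 4·14 + 27)/6 = 96/6 = 16; σ²_C = ((27−13)/6)² = 5.444
te_D = (4 + 4·7 + 16)/6 = 48/6 = 8; σ²_D = ((16−4)/6)² = 4.000
te_E = (2 + 4·3 + 16)/6 = 30/6 = 5; σ²_E = ((16−2)/6)² = 5.444
te_F = (1 + 4·2 + 9)/6 = 18/6 = 3; σ²_F = ((9−1)/6)² = 1.778
te_G = (1 + 4·2 + 3)/6 = 12/6 = 2; σ²_G = ((3−1)/6)² = 0.111
te_H = (2 + 4·4 + 6)/6 = 24/6 = 4; σ²_H = ((6−2)/6)² = 0.444
te_I = (9 + 4·13 + 17)/6 = 78/6 = 13; σ²_I = ((17−9)/6)² = 1.778
te_J = (3 + 4·7 + 17)/6 = 48/6 = 8; σ²_J = ((17−3)/6)² = 5.444

Forward pass:
ES_A = 0; EF_A = 11
ES_B = 0; EF_B = 3
ES_C = 0; EF_C = 16
ES_D = 0; EF_D = 8
ES_E = 0; EF_E = 5
ES_F = 11; EF_F = 11+3 = 14
ES_G = 11; EF_G = 11+2 = 13
ES_H = 5; EF_H = 5+4 = 9
ES_I = max(EF_C=16, EF_G=13) = 16; EF_I = 16+13 = 29
ES_J = max(EF_A=11, EF_B=3, EF_D=8, EF_F=14, EF_G=13, EF_H=9, EF_I=29) = 29; EF_J = 29+8 = 37
Expected project duration μ = 37 hours. Critical path: C → I → J.

Variance along critical path = 5.444 + 1.778 + 5.444 = 12.667
σ = √12.667 = 3.559 hours

3.56 hours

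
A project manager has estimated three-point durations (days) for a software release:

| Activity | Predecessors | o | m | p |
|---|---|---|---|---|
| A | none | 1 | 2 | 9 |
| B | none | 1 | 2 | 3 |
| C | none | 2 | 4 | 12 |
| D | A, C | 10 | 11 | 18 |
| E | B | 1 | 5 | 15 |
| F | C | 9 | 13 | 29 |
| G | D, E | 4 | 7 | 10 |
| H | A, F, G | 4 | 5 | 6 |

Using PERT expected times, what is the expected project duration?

29 days

te_A = (1 + 4·2 + 9)/6 = 18/6 = 3
te_B = (1 + 4·2 + 3)/6 = 12/6 = 2
te_C = (2 + 4·4 + 12)/6 = 30/6 = 5
te_D = (10 + 4·11 + 18)/6 = 72/6 = 12
te_E = (1 + 4·5 + 15)/6 = 36/6 = 6
te_F = (9 + 4·13 + 29)/6 = 90/6 = 15
te_G = (4 + 4·7 + 10)/6 = 42/6 = 7
te_H = (4 + 4·5 + 6)/6 = 30/6 = 5

Forward pass:
ES_A = 0; EF_A = 3
ES_B = 0; EF_B = 2
ES_C = 0; EF_C = 5
ES_D = max(EF_A=3, EF_C=5) = 5; EF_D = 5+12 = 17
ES_E = 2; EF_E = 2+6 = 8
ES_F = 5; EF_F = 5+15 = 20
ES_G = max(EF_D=17, EF_E=8) = 17; EF_G = 17+7 = 24
ES_H = max(EF_A=3, EF_F=20, EF_G=24) = 24; EF_H = 24+5 = 29
Expected project duration μ = 29 days. Critical path: C → D → G → H.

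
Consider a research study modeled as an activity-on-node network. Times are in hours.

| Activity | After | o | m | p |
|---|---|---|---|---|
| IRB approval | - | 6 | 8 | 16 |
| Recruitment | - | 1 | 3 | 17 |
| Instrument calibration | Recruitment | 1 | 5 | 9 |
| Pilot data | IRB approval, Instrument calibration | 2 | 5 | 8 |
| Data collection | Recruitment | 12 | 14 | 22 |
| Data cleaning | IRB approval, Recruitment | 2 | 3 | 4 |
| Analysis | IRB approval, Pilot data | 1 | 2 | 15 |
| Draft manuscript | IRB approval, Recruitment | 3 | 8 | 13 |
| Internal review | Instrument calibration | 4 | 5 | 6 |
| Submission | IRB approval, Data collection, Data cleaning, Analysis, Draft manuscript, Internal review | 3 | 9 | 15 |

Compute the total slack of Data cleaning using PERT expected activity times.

8 hours

te_IRB approval = (6 + 4·8 + 16)/6 = 54/6 = 9
te_Recruitment = (1 + 4·3 + 17)/6 = 30/6 = 5
te_Instrument calibration = (1 + 4·5 + 9)/6 = 30/6 = 5
te_Pilot data = (2 + 4·5 + 8)/6 = 30/6 = 5
te_Data collection = (12 + 4·14 + 22)/6 = 90/6 = 15
te_Data cleaning = (2 + 4·3 + 4)/6 = 18/6 = 3
te_Analysis = (1 + 4·2 + 15)/6 = 24/6 = 4
te_Draft manuscript = (3 + 4·8 + 13)/6 = 48/6 = 8
te_Internal review = (4 + 4·5 + 6)/6 = 30/6 = 5
te_Submission = (3 + 4·9 + 15)/6 = 54/6 = 9

Forward pass:
ES_IRB approval = 0; EF_IRB approval = 9
ES_Recruitment = 0; EF_Recruitment = 5
ES_Instrument calibration = 5; EF_Instrument calibration = 5+5 = 10
ES_Pilot data = max(EF_IRB approval=9, EF_Instrument calibration=10) = 10; EF_Pilot data = 10+5 = 15
ES_Data collection = 5; EF_Data collection = 5+15 = 20
ES_Data cleaning = max(EF_IRB approval=9, EF_Recruitment=5) = 9; EF_Data cleaning = 9+3 = 12
ES_Analysis = max(EF_IRB approval=9, EF_Pilot data=15) = 15; EF_Analysis = 15+4 = 19
ES_Draft manuscript = max(EF_IRB approval=9, EF_Recruitment=5) = 9; EF_Draft manuscript = 9+8 = 17
ES_Internal review = 10; EF_Internal review = 10+5 = 15
ES_Submission = max(EF_IRB approval=9, EF_Data collection=20, EF_Data cleaning=12, EF_Analysis=19, EF_Draft manuscript=17, EF_Internal review=15) = 20; EF_Submission = 20+9 = 29
Expected project duration μ = 29 hours. Critical path: Recruitment → Data collection → Submission.

Backward pass:
LF_Submission = 29; LS_Submission = 29−9 = 20
LF_Internal review = LS_Submission = 20; LS_Internal review = 20−5 = 15
LF_Draft manuscript = LS_Submission = 20; LS_Draft manuscript = 20−8 = 12
LF_Analysis = LS_Submission = 20; LS_Analysis = 20−4 = 16
LF_Data cleaning = LS_Submission = 20; LS_Data cleaning = 20−3 = 17
LF_Data collection = LS_Submission = 20; LS_Data collection = 20−15 = 5
LF_Pilot data = LS_Analysis = 16; LS_Pilot data = 16−5 = 11
LF_Instrument calibration = min(LS_Pilot data=11, LS_Internal review=15) = 11; LS_Instrument calibration = 11−5 = 6
LF_Recruitment = min(LS_Instrument calibration=6, LS_Data collection=5, LS_Data cleaning=17, LS_Draft manuscript=12) = 5; LS_Recruitment = 5−5 = 0
LF_IRB approval = min(LS_Pilot data=11, LS_Data cleaning=17, LS_Analysis=16, LS_Draft manuscript=12, LS_Submission=20) = 11; LS_IRB approval = 11−9 = 2
Slack_Data cleaning = LS_Data cleaning − ES_Data cleaning = 17 − 9 = 8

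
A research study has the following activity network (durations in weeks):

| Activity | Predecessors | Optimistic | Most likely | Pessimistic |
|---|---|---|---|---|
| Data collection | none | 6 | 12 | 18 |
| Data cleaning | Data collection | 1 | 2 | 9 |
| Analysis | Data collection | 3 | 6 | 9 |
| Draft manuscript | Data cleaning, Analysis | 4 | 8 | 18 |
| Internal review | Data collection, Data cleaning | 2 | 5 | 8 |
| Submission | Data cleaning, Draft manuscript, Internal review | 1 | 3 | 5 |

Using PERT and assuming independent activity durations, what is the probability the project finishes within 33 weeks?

te_Data collection = (6 + 4·12 + 18)/6 = 72/6 = 12; σ²_Data collection = ((18−6)/6)² = 4.000
te_Data cleaning = (1 + 4·2 + 9)/6 = 18/6 = 3; σ²_Data cleaning = ((9−1)/6)² = 1.778
te_Analysis = (3 + 4·6 + 9)/6 = 36/6 = 6; σ²_Analysis = ((9−3)/6)² = 1.000
te_Draft manuscript = (4 + 4·8 + 18)/6 = 54/6 = 9; σ²_Draft manuscript = ((18−4)/6)² = 5.444
te_Internal review = (2 + 4·5 + 8)/6 = 30/6 = 5; σ²_Internal review = ((8−2)/6)² = 1.000
te_Submission = (1 + 4·3 + 5)/6 = 18/6 = 3; σ²_Submission = ((5−1)/6)² = 0.444

Forward pass:
ES_Data collection = 0; EF_Data collection = 12
ES_Data cleaning = 12; EF_Data cleaning = 12+3 = 15
ES_Analysis = 12; EF_Analysis = 12+6 = 18
ES_Draft manuscript = max(EF_Data cleaning=15, EF_Analysis=18) = 18; EF_Draft manuscript = 18+9 = 27
ES_Internal review = max(EF_Data collection=12, EF_Data cleaning=15) = 15; EF_Internal review = 15+5 = 20
ES_Submission = max(EF_Data cleaning=15, EF_Draft manuscript=27, EF_Internal review=20) = 27; EF_Submission = 27+3 = 30
Expected project duration μ = 30 weeks. Critical path: Data collection → Analysis → Draft manuscript → Submission.

Variance along critical path = 4.000 + 1.000 + 5.444 + 0.444 = 10.889; σ = √10.889 = 3.300 weeks.
Z = (33 − 30) / 3.300 = 0.909
P(T ≤ 33) = Φ(0.909) ≈ 0.818

0.818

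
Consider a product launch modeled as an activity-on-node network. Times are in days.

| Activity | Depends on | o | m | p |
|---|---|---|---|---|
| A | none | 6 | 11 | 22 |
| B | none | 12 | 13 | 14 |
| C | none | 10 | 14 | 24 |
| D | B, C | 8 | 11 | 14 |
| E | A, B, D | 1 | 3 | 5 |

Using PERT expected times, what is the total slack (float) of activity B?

te_A = (6 + 4·11 + 22)/6 = 72/6 = 12
te_B = (12 + 4·13 + 14)/6 = 78/6 = 13
te_C = (10 + 4·14 + 24)/6 = 90/6 = 15
te_D = (8 + 4·11 + 14)/6 = 66/6 = 11
te_E = (1 + 4·3 + 5)/6 = 18/6 = 3

Forward pass:
ES_A = 0; EF_A = 12
ES_B = 0; EF_B = 13
ES_C = 0; EF_C = 15
ES_D = max(EF_B=13, EF_C=15) = 15; EF_D = 15+11 = 26
ES_E = max(EF_A=12, EF_B=13, EF_D=26) = 26; EF_E = 26+3 = 29
Expected project duration μ = 29 days. Critical path: C → D → E.

Backward pass:
LF_E = 29; LS_E = 29−3 = 26
LF_D = LS_E = 26; LS_D = 26−11 = 15
LF_C = LS_D = 15; LS_C = 15−15 = 0
LF_B = min(LS_D=15, LS_E=26) = 15; LS_B = 15−13 = 2
LF_A = LS_E = 26; LS_A = 26−12 = 14
Slack_B = LS_B − ES_B = 2 − 0 = 2

2 days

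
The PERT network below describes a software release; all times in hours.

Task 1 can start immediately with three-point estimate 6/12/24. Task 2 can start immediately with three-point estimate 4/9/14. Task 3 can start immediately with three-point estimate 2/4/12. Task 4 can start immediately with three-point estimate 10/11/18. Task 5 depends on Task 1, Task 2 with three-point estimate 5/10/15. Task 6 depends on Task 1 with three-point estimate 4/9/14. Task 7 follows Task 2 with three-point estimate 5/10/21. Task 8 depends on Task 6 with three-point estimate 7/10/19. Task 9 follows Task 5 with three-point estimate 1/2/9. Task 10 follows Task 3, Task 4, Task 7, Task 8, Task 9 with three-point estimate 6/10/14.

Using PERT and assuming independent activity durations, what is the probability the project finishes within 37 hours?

te_Task 1 = (6 + 4·12 + 24)/6 = 78/6 = 13; σ²_Task 1 = ((24−6)/6)² = 9.000
te_Task 2 = (4 + 4·9 + 14)/6 = 54/6 = 9; σ²_Task 2 = ((14−4)/6)² = 2.778
te_Task 3 = (2 + 4·4 + 12)/6 = 30/6 = 5; σ²_Task 3 = ((12−2)/6)² = 2.778
te_Task 4 = (10 + 4·11 + 18)/6 = 72/6 = 12; σ²_Task 4 = ((18−10)/6)² = 1.778
te_Task 5 = (5 + 4·10 + 15)/6 = 60/6 = 10; σ²_Task 5 = ((15−5)/6)² = 2.778
te_Task 6 = (4 + 4·9 + 14)/6 = 54/6 = 9; σ²_Task 6 = ((14−4)/6)² = 2.778
te_Task 7 = (5 + 4·10 + 21)/6 = 66/6 = 11; σ²_Task 7 = ((21−5)/6)² = 7.111
te_Task 8 = (7 + 4·10 + 19)/6 = 66/6 = 11; σ²_Task 8 = ((19−7)/6)² = 4.000
te_Task 9 = (1 + 4·2 + 9)/6 = 18/6 = 3; σ²_Task 9 = ((9−1)/6)² = 1.778
te_Task 10 = (6 + 4·10 + 14)/6 = 60/6 = 10; σ²_Task 10 = ((14−6)/6)² = 1.778

Forward pass:
ES_Task 1 = 0; EF_Task 1 = 13
ES_Task 2 = 0; EF_Task 2 = 9
ES_Task 3 = 0; EF_Task 3 = 5
ES_Task 4 = 0; EF_Task 4 = 12
ES_Task 5 = max(EF_Task 1=13, EF_Task 2=9) = 13; EF_Task 5 = 13+10 = 23
ES_Task 6 = 13; EF_Task 6 = 13+9 = 22
ES_Task 7 = 9; EF_Task 7 = 9+11 = 20
ES_Task 8 = 22; EF_Task 8 = 22+11 = 33
ES_Task 9 = 23; EF_Task 9 = 23+3 = 26
ES_Task 10 = max(EF_Task 3=5, EF_Task 4=12, EF_Task 7=20, EF_Task 8=33, EF_Task 9=26) = 33; EF_Task 10 = 33+10 = 43
Expected project duration μ = 43 hours. Critical path: Task 1 → Task 6 → Task 8 → Task 10.

Variance along critical path = 9.000 + 2.778 + 4.000 + 1.778 = 17.556; σ = √17.556 = 4.190 hours.
Z = (37 − 43) / 4.190 = -1.432
P(T ≤ 37) = Φ(-1.432) ≈ 0.076

0.076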